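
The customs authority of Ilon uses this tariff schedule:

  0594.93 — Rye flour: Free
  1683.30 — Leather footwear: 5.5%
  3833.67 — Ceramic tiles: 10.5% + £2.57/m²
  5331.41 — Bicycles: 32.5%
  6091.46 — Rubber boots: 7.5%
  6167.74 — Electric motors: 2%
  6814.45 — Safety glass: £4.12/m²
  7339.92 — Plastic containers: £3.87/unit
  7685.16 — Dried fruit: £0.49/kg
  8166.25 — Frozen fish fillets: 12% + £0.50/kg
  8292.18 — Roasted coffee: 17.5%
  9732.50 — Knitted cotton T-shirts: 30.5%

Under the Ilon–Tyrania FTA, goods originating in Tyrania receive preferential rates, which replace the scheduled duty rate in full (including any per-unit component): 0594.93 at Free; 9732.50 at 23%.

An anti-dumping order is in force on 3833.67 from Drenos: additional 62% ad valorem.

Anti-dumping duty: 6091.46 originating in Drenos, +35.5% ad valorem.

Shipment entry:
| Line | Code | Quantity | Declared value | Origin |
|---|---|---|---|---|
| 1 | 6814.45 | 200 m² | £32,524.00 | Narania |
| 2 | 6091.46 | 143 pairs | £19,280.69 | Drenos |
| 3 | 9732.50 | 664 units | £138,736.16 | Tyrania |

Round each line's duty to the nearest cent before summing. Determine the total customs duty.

£41,024.02

Line 1 (6814.45, Narania, 200 m², £32,524.00):
Base rate for 6814.45 is £4.12/m².
Duty = 200 × £4.12 = £824.00.
Line 2 (6091.46, Drenos, 143 pairs, £19,280.69):
Base rate for 6091.46 is 7.5%.
Additional duty on 6091.46 from Drenos: +35.5%. Applied ad valorem rate: 7.5% + 35.5% = 43%.
Duty = £19,280.69 × 43% = £8,290.70.
Line 3 (9732.50, Tyrania, 664 units, £138,736.16):
Base rate for 9732.50 is 30.5%.
Origin Tyrania qualifies under the Ilon–Tyrania agreement and 9732.50 is covered: preferential rate 23% applies instead.
Duty = £138,736.16 × 23% = £31,909.32.
Total = £824.00 + £8,290.70 + £31,909.32 = £41,024.02.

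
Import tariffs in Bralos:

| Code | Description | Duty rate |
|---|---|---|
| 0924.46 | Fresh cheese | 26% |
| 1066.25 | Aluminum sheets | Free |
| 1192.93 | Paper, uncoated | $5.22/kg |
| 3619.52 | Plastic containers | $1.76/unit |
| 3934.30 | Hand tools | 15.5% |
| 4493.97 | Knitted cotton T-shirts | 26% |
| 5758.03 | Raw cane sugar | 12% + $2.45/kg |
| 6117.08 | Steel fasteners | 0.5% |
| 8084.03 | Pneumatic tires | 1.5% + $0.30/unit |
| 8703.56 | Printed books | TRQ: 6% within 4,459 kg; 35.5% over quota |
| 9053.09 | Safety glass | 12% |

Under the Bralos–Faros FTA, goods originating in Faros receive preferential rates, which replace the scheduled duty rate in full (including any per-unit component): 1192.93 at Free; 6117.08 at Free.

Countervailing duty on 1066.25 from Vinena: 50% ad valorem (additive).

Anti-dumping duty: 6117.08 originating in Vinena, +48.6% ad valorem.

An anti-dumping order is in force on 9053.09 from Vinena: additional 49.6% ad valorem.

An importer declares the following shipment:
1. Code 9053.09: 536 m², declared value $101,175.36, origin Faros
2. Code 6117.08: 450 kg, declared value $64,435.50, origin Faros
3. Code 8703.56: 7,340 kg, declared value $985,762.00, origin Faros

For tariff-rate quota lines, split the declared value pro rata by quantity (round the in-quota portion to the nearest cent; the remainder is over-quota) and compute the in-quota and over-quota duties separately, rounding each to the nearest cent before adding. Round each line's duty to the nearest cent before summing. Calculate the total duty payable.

Line 1 (9053.09, Faros, 536 m², $101,175.36):
Base rate for 9053.09 is 12%.
Origin Faros is the FTA partner but 9053.09 is not on the preference list; base rate stands.
The additional-duty order on 9053.09 targets Vinena, not Faros; it does not apply.
Duty = $101,175.36 × 12% = $12,141.04.
Line 2 (6117.08, Faros, 450 kg, $64,435.50):
Base rate for 6117.08 is 0.5%.
Origin Faros qualifies under the Bralos–Faros agreement and 6117.08 is covered: preferential rate Free applies instead.
The additional-duty order on 6117.08 targets Vinena, not Faros; it does not apply.
Duty = $64,435.50 × 0% = $0.00.
Line 3 (8703.56, Faros, 7,340 kg, $985,762.00):
Code 8703.56 is under a tariff-rate quota (threshold 4,459 kg). In-quota: 4,459 kg at 6%; over-quota: 2,881 kg at 35.5%.
Pro-rata value split: in-quota = $985,762.00 × 4,459/7,340 = $598,843.70; over-quota = $985,762.00 − $598,843.70 = $386,918.30.
In-quota duty = $598,843.70 × 6% = $35,930.62. Over-quota duty = $386,918.30 × 35.5% = $137,356.00.
Line duty = $35,930.62 + $137,356.00 = $173,286.62.
Total = $12,141.04 + $0.00 + $173,286.62 = $185,427.66.

$185,427.66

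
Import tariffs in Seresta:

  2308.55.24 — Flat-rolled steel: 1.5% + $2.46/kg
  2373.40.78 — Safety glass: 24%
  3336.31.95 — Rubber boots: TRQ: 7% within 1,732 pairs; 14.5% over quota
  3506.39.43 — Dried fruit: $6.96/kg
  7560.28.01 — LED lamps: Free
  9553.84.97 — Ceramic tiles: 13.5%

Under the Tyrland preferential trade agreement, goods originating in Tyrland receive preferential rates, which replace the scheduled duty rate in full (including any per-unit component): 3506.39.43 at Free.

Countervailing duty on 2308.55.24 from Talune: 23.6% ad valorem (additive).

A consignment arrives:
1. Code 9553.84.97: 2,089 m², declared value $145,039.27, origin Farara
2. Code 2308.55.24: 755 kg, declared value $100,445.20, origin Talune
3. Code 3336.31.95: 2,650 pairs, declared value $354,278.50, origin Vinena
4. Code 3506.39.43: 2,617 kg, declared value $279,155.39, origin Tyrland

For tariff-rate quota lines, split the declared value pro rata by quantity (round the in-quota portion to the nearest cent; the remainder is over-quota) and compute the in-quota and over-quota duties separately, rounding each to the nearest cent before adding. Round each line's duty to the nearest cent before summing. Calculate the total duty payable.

Line 1 (9553.84.97, Farara, 2,089 m², $145,039.27):
Base rate for 9553.84.97 is 13.5%.
Duty = $145,039.27 × 13.5% = $19,580.30.
Line 2 (2308.55.24, Talune, 755 kg, $100,445.20):
Base rate for 2308.55.24 is 1.5% + $2.46/kg.
Additional duty on 2308.55.24 from Talune: +23.6%. Applied ad valorem rate: 1.5% + 23.6% = 25.1%.
Duty = $100,445.20 × 25.1% + 755 × $2.46 = $27,069.05.
Line 3 (3336.31.95, Vinena, 2,650 pairs, $354,278.50):
Code 3336.31.95 is under a tariff-rate quota (threshold 1,732 pairs). In-quota: 1,732 pairs at 7%; over-quota: 918 pairs at 14.5%.
Pro-rata value split: in-quota = $354,278.50 × 1,732/2,650 = $231,551.08; over-quota = $354,278.50 − $231,551.08 = $122,727.42.
In-quota duty = $231,551.08 × 7% = $16,208.58. Over-quota duty = $122,727.42 × 14.5% = $17,795.48.
Line duty = $16,208.58 + $17,795.48 = $34,004.06.
Line 4 (3506.39.43, Tyrland, 2,617 kg, $279,155.39):
Base rate for 3506.39.43 is $6.96/kg.
Origin Tyrland qualifies under the Seresta–Tyrland agreement and 3506.39.43 is covered: preferential rate Free applies instead.
Duty = $279,155.39 × 0% = $0.00.
Total = $19,580.30 + $27,069.05 + $34,004.06 + $0.00 = $80,653.41.

$80,653.41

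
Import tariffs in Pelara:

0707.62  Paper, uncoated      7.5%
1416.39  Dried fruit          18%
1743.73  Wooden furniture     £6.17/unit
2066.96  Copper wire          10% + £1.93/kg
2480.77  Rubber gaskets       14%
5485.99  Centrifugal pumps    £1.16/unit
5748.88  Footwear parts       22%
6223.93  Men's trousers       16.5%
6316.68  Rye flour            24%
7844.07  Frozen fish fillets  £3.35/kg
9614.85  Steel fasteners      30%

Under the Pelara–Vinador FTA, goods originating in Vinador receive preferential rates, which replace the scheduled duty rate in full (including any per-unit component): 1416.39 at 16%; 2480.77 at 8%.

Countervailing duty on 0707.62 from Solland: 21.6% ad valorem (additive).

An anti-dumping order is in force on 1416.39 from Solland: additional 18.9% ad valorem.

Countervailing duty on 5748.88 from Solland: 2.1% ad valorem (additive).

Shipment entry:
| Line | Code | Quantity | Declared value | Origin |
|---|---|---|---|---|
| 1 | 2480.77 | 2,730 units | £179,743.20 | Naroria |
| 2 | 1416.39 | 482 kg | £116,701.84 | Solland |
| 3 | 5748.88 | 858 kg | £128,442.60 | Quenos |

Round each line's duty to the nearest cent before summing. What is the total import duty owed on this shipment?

£96,484.40

Line 1 (2480.77, Naroria, 2,730 units, £179,743.20):
Base rate for 2480.77 is 14%.
2480.77 has an FTA preferential rate, but origin Naroria is not Vinador; base rate stands.
Duty = £179,743.20 × 14% = £25,164.05.
Line 2 (1416.39, Solland, 482 kg, £116,701.84):
Base rate for 1416.39 is 18%.
1416.39 has an FTA preferential rate, but origin Solland is not Vinador; base rate stands.
Additional duty on 1416.39 from Solland: +18.9%. Applied ad valorem rate: 18% + 18.9% = 36.9%.
Duty = £116,701.84 × 36.9% = £43,062.98.
Line 3 (5748.88, Quenos, 858 kg, £128,442.60):
Base rate for 5748.88 is 22%.
The additional-duty order on 5748.88 targets Solland, not Quenos; it does not apply.
Duty = £128,442.60 × 22% = £28,257.37.
Total = £25,164.05 + £43,062.98 + £28,257.37 = £96,484.40.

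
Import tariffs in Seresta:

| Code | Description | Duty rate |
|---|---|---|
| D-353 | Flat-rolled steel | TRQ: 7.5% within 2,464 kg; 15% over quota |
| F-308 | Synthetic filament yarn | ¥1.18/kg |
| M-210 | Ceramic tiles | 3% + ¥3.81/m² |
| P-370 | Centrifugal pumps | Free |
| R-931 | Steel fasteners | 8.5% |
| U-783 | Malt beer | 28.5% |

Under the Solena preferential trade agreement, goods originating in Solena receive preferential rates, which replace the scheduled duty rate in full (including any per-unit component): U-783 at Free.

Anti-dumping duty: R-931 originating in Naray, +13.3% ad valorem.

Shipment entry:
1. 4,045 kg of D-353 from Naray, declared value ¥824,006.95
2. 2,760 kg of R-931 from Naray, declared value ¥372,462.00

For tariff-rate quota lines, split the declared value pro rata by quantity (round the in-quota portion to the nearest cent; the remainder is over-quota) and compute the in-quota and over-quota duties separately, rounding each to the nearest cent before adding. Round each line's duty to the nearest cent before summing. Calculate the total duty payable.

¥167,152.16

Line 1 (D-353, Naray, 4,045 kg, ¥824,006.95):
Code D-353 is under a tariff-rate quota (threshold 2,464 kg). In-quota: 2,464 kg at 7.5%; over-quota: 1,581 kg at 15%.
Pro-rata value split: in-quota = ¥824,006.95 × 2,464/4,045 = ¥501,941.44; over-quota = ¥824,006.95 − ¥501,941.44 = ¥322,065.51.
In-quota duty = ¥501,941.44 × 7.5% = ¥37,645.61. Over-quota duty = ¥322,065.51 × 15% = ¥48,309.83.
Line duty = ¥37,645.61 + ¥48,309.83 = ¥85,955.44.
Line 2 (R-931, Naray, 2,760 kg, ¥372,462.00):
Base rate for R-931 is 8.5%.
Additional duty on R-931 from Naray: +13.3%. Applied ad valorem rate: 8.5% + 13.3% = 21.8%.
Duty = ¥372,462.00 × 21.8% = ¥81,196.72.
Total = ¥85,955.44 + ¥81,196.72 = ¥167,152.16.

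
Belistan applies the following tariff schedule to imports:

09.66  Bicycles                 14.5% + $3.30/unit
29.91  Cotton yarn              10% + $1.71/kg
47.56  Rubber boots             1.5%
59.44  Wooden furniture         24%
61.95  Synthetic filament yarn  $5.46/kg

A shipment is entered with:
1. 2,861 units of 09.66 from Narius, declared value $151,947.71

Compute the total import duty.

$31,473.72

Line 1 (09.66, Narius, 2,861 units, $151,947.71):
Base rate for 09.66 is 14.5% + $3.30/unit.
Duty = $151,947.71 × 14.5% + 2,861 × $3.30 = $31,473.72.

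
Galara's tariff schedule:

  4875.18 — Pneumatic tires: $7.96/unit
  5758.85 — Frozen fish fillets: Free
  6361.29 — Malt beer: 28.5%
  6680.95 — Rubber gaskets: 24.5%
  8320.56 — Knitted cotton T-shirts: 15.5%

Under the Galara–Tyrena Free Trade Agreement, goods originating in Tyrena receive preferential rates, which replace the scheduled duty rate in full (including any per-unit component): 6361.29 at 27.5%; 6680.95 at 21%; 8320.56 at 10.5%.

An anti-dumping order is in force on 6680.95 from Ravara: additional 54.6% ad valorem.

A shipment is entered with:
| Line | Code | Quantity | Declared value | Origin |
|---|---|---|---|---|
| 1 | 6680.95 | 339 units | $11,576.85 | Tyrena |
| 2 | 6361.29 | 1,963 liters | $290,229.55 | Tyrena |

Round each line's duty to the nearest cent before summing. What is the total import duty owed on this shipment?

Line 1 (6680.95, Tyrena, 339 units, $11,576.85):
Base rate for 6680.95 is 24.5%.
Origin Tyrena qualifies under the Galara–Tyrena agreement and 6680.95 is covered: preferential rate 21% applies instead.
The additional-duty order on 6680.95 targets Ravara, not Tyrena; it does not apply.
Duty = $11,576.85 × 21% = $2,431.14.
Line 2 (6361.29, Tyrena, 1,963 liters, $290,229.55):
Base rate for 6361.29 is 28.5%.
Origin Tyrena qualifies under the Galara–Tyrena agreement and 6361.29 is covered: preferential rate 27.5% applies instead.
Duty = $290,229.55 × 27.5% = $79,813.13.
Total = $2,431.14 + $79,813.13 = $82,244.27.

$82,244.27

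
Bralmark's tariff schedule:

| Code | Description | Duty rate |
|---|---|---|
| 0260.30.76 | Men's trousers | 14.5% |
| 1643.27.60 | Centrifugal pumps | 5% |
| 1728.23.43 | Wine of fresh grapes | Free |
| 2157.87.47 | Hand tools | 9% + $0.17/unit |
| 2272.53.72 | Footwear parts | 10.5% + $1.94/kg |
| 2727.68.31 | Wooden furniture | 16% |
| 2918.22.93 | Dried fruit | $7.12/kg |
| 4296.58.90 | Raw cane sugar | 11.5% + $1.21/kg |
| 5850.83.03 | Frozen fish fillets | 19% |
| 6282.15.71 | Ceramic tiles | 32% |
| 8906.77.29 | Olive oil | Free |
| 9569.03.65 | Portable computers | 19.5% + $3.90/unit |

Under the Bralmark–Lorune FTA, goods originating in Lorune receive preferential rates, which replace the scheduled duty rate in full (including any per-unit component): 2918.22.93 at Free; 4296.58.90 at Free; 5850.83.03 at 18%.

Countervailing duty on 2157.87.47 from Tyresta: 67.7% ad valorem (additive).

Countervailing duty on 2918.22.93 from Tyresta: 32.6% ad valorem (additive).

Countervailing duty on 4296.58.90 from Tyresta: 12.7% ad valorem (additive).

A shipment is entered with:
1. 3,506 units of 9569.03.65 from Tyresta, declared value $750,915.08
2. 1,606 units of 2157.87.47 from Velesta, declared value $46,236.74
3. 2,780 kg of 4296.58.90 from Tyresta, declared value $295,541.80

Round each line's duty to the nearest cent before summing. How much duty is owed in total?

$239,421.09

Line 1 (9569.03.65, Tyresta, 3,506 units, $750,915.08):
Base rate for 9569.03.65 is 19.5% + $3.90/unit.
Duty = $750,915.08 × 19.5% + 3,506 × $3.90 = $160,101.84.
Line 2 (2157.87.47, Velesta, 1,606 units, $46,236.74):
Base rate for 2157.87.47 is 9% + $0.17/unit.
The additional-duty order on 2157.87.47 targets Tyresta, not Velesta; it does not apply.
Duty = $46,236.74 × 9% + 1,606 × $0.17 = $4,434.33.
Line 3 (4296.58.90, Tyresta, 2,780 kg, $295,541.80):
Base rate for 4296.58.90 is 11.5% + $1.21/kg.
4296.58.90 has an FTA preferential rate, but origin Tyresta is not Lorune; base rate stands.
Additional duty on 4296.58.90 from Tyresta: +12.7%. Applied ad valorem rate: 11.5% + 12.7% = 24.2%.
Duty = $295,541.80 × 24.2% + 2,780 × $1.21 = $74,884.92.
Total = $160,101.84 + $4,434.33 + $74,884.92 = $239,421.09.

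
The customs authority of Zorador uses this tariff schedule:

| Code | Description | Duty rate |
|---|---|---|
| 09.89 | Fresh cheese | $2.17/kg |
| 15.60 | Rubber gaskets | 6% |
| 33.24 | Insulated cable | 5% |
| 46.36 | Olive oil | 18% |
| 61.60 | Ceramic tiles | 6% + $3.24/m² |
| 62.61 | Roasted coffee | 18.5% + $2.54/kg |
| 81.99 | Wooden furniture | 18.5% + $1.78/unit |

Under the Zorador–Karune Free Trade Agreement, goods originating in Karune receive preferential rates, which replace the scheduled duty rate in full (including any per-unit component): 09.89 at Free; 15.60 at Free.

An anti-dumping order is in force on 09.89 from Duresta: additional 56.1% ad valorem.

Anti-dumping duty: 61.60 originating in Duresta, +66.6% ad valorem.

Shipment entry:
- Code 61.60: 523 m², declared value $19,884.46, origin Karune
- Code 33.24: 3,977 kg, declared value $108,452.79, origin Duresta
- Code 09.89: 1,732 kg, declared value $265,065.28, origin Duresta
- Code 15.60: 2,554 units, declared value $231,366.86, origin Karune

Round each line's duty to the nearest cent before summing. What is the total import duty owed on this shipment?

Line 1 (61.60, Karune, 523 m², $19,884.46):
Base rate for 61.60 is 6% + $3.24/m².
Origin Karune is the FTA partner but 61.60 is not on the preference list; base rate stands.
The additional-duty order on 61.60 targets Duresta, not Karune; it does not apply.
Duty = $19,884.46 × 6% + 523 × $3.24 = $2,887.59.
Line 2 (33.24, Duresta, 3,977 kg, $108,452.79):
Base rate for 33.24 is 5%.
Duty = $108,452.79 × 5% = $5,422.64.
Line 3 (09.89, Duresta, 1,732 kg, $265,065.28):
Base rate for 09.89 is $2.17/kg.
09.89 has an FTA preferential rate, but origin Duresta is not Karune; base rate stands.
Additional duty on 09.89 from Duresta: +56.1% ad valorem. Applied ad valorem rate = 56.1%.
Duty = $265,065.28 × 56.1% + 1,732 × $2.17 = $152,460.06.
Line 4 (15.60, Karune, 2,554 units, $231,366.86):
Base rate for 15.60 is 6%.
Origin Karune qualifies under the Zorador–Karune agreement and 15.60 is covered: preferential rate Free applies instead.
Duty = $231,366.86 × 0% = $0.00.
Total = $2,887.59 + $5,422.64 + $152,460.06 + $0.00 = $160,770.29.

$160,770.29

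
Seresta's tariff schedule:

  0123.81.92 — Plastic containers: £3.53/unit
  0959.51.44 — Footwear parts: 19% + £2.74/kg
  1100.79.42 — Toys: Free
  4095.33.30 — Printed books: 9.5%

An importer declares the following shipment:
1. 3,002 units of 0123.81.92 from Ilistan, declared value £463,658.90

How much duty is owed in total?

£10,597.06

Line 1 (0123.81.92, Ilistan, 3,002 units, £463,658.90):
Base rate for 0123.81.92 is £3.53/unit.
Duty = 3,002 × £3.53 = £10,597.06.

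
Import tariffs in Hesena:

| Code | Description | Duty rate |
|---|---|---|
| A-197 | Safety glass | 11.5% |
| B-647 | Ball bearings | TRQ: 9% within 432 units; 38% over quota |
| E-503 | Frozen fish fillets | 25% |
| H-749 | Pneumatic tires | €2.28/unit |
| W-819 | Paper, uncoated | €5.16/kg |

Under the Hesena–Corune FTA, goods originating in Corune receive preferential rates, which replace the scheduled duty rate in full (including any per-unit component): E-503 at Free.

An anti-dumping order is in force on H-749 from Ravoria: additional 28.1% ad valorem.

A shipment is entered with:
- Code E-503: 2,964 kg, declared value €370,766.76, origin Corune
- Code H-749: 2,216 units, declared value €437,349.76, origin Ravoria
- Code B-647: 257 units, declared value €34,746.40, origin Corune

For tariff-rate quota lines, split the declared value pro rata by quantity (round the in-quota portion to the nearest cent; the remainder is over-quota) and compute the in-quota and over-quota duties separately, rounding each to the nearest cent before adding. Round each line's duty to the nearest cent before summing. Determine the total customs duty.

Line 1 (E-503, Corune, 2,964 kg, €370,766.76):
Base rate for E-503 is 25%.
Origin Corune qualifies under the Hesena–Corune agreement and E-503 is covered: preferential rate Free applies instead.
Duty = €370,766.76 × 0% = €0.00.
Line 2 (H-749, Ravoria, 2,216 units, €437,349.76):
Base rate for H-749 is €2.28/unit.
Additional duty on H-749 from Ravoria: +28.1% ad valorem. Applied ad valorem rate = 28.1%.
Duty = €437,349.76 × 28.1% + 2,216 × €2.28 = €127,947.76.
Line 3 (B-647, Corune, 257 units, €34,746.40):
Code B-647 is under a tariff-rate quota (threshold 432 units). Quantity 257 units is within the quota, so the in-quota rate 9% applies to the full value.
Duty = €34,746.40 × 9% = €3,127.18.
Total = €0.00 + €127,947.76 + €3,127.18 = €131,074.94.

€131,074.94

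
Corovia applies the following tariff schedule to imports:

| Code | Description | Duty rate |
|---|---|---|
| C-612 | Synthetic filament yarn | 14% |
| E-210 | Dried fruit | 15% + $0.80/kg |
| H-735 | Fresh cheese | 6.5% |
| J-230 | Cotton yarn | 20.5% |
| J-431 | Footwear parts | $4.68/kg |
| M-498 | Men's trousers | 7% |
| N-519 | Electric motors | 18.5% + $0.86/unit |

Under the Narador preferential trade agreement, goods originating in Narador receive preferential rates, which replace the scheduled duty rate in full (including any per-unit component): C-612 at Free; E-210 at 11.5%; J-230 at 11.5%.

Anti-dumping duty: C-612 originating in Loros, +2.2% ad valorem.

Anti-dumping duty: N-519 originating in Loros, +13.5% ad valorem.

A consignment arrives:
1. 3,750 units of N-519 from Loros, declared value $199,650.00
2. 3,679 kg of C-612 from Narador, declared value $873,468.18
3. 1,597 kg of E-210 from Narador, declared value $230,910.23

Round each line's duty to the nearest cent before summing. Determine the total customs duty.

$93,667.68

Line 1 (N-519, Loros, 3,750 units, $199,650.00):
Base rate for N-519 is 18.5% + $0.86/unit.
Additional duty on N-519 from Loros: +13.5%. Applied ad valorem rate: 18.5% + 13.5% = 32%.
Duty = $199,650.00 × 32% + 3,750 × $0.86 = $67,113.00.
Line 2 (C-612, Narador, 3,679 kg, $873,468.18):
Base rate for C-612 is 14%.
Origin Narador qualifies under the Corovia–Narador agreement and C-612 is covered: preferential rate Free applies instead.
The additional-duty order on C-612 targets Loros, not Narador; it does not apply.
Duty = $873,468.18 × 0% = $0.00.
Line 3 (E-210, Narador, 1,597 kg, $230,910.23):
Base rate for E-210 is 15% + $0.80/kg.
Origin Narador qualifies under the Corovia–Narador agreement and E-210 is covered: preferential rate 11.5% applies instead.
Duty = $230,910.23 × 11.5% = $26,554.68.
Total = $67,113.00 + $0.00 + $26,554.68 = $93,667.68.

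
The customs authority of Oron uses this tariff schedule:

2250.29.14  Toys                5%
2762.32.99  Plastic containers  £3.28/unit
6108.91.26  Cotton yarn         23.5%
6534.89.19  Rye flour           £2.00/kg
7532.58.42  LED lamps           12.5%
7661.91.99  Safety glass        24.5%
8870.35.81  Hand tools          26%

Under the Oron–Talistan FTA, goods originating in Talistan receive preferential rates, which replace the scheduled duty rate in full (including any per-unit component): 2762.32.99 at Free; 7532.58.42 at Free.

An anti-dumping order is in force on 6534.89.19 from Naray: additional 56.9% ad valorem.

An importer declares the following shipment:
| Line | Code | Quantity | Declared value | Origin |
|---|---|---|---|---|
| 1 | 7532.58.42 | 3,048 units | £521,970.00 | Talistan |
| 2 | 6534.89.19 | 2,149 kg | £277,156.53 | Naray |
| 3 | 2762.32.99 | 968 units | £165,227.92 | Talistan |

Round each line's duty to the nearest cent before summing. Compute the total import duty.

£162,000.07

Line 1 (7532.58.42, Talistan, 3,048 units, £521,970.00):
Base rate for 7532.58.42 is 12.5%.
Origin Talistan qualifies under the Oron–Talistan agreement and 7532.58.42 is covered: preferential rate Free applies instead.
Duty = £521,970.00 × 0% = £0.00.
Line 2 (6534.89.19, Naray, 2,149 kg, £277,156.53):
Base rate for 6534.89.19 is £2.00/kg.
Additional duty on 6534.89.19 from Naray: +56.9% ad valorem. Applied ad valorem rate = 56.9%.
Duty = £277,156.53 × 56.9% + 2,149 × £2.00 = £162,000.07.
Line 3 (2762.32.99, Talistan, 968 units, £165,227.92):
Base rate for 2762.32.99 is £3.28/unit.
Origin Talistan qualifies under the Oron–Talistan agreement and 2762.32.99 is covered: preferential rate Free applies instead.
Duty = £165,227.92 × 0% = £0.00.
Total = £0.00 + £162,000.07 + £0.00 = £162,000.07.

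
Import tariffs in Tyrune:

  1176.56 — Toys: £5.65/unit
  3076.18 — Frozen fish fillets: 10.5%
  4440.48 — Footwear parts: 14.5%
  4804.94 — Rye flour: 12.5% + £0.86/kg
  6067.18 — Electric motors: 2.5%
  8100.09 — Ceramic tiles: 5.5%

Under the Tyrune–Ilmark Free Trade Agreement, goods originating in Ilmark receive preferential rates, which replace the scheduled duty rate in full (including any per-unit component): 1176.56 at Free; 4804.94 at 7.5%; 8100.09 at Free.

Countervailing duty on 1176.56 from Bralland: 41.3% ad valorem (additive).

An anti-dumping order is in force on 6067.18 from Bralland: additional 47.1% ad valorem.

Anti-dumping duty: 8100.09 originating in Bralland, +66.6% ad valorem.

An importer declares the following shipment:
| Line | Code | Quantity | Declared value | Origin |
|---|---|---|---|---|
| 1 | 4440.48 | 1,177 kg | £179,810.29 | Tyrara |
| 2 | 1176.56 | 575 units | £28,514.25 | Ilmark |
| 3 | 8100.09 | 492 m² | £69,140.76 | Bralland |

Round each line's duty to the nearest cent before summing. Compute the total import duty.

£75,922.98

Line 1 (4440.48, Tyrara, 1,177 kg, £179,810.29):
Base rate for 4440.48 is 14.5%.
Duty = £179,810.29 × 14.5% = £26,072.49.
Line 2 (1176.56, Ilmark, 575 units, £28,514.25):
Base rate for 1176.56 is £5.65/unit.
Origin Ilmark qualifies under the Tyrune–Ilmark agreement and 1176.56 is covered: preferential rate Free applies instead.
The additional-duty order on 1176.56 targets Bralland, not Ilmark; it does not apply.
Duty = £28,514.25 × 0% = £0.00.
Line 3 (8100.09, Bralland, 492 m², £69,140.76):
Base rate for 8100.09 is 5.5%.
8100.09 has an FTA preferential rate, but origin Bralland is not Ilmark; base rate stands.
Additional duty on 8100.09 from Bralland: +66.6%. Applied ad valorem rate: 5.5% + 66.6% = 72.1%.
Duty = £69,140.76 × 72.1% = £49,850.49.
Total = £26,072.49 + £0.00 + £49,850.49 = £75,922.98.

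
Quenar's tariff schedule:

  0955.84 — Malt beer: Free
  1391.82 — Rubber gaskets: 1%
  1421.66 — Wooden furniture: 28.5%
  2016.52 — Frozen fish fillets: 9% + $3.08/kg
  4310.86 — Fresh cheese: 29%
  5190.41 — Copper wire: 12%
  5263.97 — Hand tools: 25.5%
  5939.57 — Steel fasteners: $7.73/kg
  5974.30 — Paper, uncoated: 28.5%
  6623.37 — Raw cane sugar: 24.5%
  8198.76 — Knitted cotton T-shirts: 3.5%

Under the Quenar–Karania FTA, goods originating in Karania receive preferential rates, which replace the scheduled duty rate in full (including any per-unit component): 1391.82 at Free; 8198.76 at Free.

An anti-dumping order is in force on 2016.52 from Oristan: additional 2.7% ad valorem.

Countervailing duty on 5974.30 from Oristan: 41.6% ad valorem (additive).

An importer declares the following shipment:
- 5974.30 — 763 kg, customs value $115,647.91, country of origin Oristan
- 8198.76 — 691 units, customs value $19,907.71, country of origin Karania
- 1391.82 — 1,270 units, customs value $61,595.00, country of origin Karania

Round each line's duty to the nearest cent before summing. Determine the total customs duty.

$81,069.18

Line 1 (5974.30, Oristan, 763 kg, $115,647.91):
Base rate for 5974.30 is 28.5%.
Additional duty on 5974.30 from Oristan: +41.6%. Applied ad valorem rate: 28.5% + 41.6% = 70.1%.
Duty = $115,647.91 × 70.1% = $81,069.18.
Line 2 (8198.76, Karania, 691 units, $19,907.71):
Base rate for 8198.76 is 3.5%.
Origin Karania qualifies under the Quenar–Karania agreement and 8198.76 is covered: preferential rate Free applies instead.
Duty = $19,907.71 × 0% = $0.00.
Line 3 (1391.82, Karania, 1,270 units, $61,595.00):
Base rate for 1391.82 is 1%.
Origin Karania qualifies under the Quenar–Karania agreement and 1391.82 is covered: preferential rate Free applies instead.
Duty = $61,595.00 × 0% = $0.00.
Total = $81,069.18 + $0.00 + $0.00 = $81,069.18.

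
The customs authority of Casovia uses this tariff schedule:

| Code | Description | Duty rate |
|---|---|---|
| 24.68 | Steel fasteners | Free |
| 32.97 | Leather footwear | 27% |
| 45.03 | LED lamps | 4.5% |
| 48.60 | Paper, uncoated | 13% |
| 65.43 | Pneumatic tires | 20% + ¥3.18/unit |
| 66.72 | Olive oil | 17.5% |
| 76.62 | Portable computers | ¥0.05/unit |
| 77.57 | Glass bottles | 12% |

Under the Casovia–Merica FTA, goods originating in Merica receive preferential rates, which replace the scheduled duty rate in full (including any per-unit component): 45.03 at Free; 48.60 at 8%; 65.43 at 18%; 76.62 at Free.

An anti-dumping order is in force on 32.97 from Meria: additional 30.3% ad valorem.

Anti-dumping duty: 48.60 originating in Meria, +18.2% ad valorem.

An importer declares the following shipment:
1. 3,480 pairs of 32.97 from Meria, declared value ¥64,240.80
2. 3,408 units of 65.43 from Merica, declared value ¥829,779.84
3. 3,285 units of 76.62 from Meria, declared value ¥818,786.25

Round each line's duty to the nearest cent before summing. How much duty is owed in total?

¥186,334.60

Line 1 (32.97, Meria, 3,480 pairs, ¥64,240.80):
Base rate for 32.97 is 27%.
Additional duty on 32.97 from Meria: +30.3%. Applied ad valorem rate: 27% + 30.3% = 57.3%.
Duty = ¥64,240.80 × 57.3% = ¥36,809.98.
Line 2 (65.43, Merica, 3,408 units, ¥829,779.84):
Base rate for 65.43 is 20% + ¥3.18/unit.
Origin Merica qualifies under the Casovia–Merica agreement and 65.43 is covered: preferential rate 18% applies instead.
Duty = ¥829,779.84 × 18% = ¥149,360.37.
Line 3 (76.62, Meria, 3,285 units, ¥818,786.25):
Base rate for 76.62 is ¥0.05/unit.
76.62 has an FTA preferential rate, but origin Meria is not Merica; base rate stands.
Duty = 3,285 × ¥0.05 = ¥164.25.
Total = ¥36,809.98 + ¥149,360.37 + ¥164.25 = ¥186,334.60.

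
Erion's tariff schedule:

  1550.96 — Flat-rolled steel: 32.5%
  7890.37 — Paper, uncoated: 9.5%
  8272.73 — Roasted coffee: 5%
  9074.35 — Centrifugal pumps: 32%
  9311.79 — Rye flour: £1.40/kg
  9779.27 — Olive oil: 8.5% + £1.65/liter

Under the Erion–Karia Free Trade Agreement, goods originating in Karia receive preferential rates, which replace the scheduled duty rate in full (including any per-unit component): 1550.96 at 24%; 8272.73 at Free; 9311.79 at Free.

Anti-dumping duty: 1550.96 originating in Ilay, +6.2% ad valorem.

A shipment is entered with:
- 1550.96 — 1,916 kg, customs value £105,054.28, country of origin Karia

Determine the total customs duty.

Line 1 (1550.96, Karia, 1,916 kg, £105,054.28):
Base rate for 1550.96 is 32.5%.
Origin Karia qualifies under the Erion–Karia agreement and 1550.96 is covered: preferential rate 24% applies instead.
The additional-duty order on 1550.96 targets Ilay, not Karia; it does not apply.
Duty = £105,054.28 × 24% = £25,213.03.

£25,213.03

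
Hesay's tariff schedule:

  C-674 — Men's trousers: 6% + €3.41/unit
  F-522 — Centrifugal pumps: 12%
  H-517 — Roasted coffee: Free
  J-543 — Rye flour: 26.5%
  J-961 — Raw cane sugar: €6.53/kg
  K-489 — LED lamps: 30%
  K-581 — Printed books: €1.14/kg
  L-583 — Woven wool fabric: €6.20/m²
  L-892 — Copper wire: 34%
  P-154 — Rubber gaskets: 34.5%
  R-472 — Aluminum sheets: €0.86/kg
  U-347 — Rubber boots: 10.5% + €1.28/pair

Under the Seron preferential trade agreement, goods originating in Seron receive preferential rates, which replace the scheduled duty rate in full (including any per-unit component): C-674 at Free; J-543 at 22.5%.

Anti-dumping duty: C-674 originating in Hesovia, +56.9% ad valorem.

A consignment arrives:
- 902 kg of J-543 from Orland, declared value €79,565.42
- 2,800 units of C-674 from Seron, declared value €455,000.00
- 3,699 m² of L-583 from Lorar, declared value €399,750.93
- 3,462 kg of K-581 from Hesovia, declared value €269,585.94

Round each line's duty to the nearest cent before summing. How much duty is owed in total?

€47,965.32

Line 1 (J-543, Orland, 902 kg, €79,565.42):
Base rate for J-543 is 26.5%.
J-543 has an FTA preferential rate, but origin Orland is not Seron; base rate stands.
Duty = €79,565.42 × 26.5% = €21,084.84.
Line 2 (C-674, Seron, 2,800 units, €455,000.00):
Base rate for C-674 is 6% + €3.41/unit.
Origin Seron qualifies under the Hesay–Seron agreement and C-674 is covered: preferential rate Free applies instead.
The additional-duty order on C-674 targets Hesovia, not Seron; it does not apply.
Duty = €455,000.00 × 0% = €0.00.
Line 3 (L-583, Lorar, 3,699 m², €399,750.93):
Base rate for L-583 is €6.20/m².
Duty = 3,699 × €6.20 = €22,933.80.
Line 4 (K-581, Hesovia, 3,462 kg, €269,585.94):
Base rate for K-581 is €1.14/kg.
Duty = 3,462 × €1.14 = €3,946.68.
Total = €21,084.84 + €0.00 + €22,933.80 + €3,946.68 = €47,965.32.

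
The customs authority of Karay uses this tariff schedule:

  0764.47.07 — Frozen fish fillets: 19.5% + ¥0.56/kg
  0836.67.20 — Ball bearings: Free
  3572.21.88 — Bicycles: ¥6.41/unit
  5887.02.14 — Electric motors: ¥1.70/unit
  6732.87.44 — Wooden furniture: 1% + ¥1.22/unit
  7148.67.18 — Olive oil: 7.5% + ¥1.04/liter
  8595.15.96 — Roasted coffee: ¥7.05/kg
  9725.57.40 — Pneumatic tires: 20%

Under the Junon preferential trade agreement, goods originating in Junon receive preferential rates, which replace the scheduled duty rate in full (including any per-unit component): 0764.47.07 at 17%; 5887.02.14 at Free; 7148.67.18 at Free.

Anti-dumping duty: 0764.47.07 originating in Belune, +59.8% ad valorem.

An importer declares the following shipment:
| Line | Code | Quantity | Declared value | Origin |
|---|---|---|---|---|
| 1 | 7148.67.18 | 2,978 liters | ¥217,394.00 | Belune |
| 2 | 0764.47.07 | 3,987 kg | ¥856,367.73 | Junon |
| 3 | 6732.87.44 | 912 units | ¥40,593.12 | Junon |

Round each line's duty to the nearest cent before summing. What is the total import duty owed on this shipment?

Line 1 (7148.67.18, Belune, 2,978 liters, ¥217,394.00):
Base rate for 7148.67.18 is 7.5% + ¥1.04/liter.
7148.67.18 has an FTA preferential rate, but origin Belune is not Junon; base rate stands.
Duty = ¥217,394.00 × 7.5% + 2,978 × ¥1.04 = ¥19,401.67.
Line 2 (0764.47.07, Junon, 3,987 kg, ¥856,367.73):
Base rate for 0764.47.07 is 19.5% + ¥0.56/kg.
Origin Junon qualifies under the Karay–Junon agreement and 0764.47.07 is covered: preferential rate 17% applies instead.
The additional-duty order on 0764.47.07 targets Belune, not Junon; it does not apply.
Duty = ¥856,367.73 × 17% = ¥145,582.51.
Line 3 (6732.87.44, Junon, 912 units, ¥40,593.12):
Base rate for 6732.87.44 is 1% + ¥1.22/unit.
Origin Junon is the FTA partner but 6732.87.44 is not on the preference list; base rate stands.
Duty = ¥40,593.12 × 1% + 912 × ¥1.22 = ¥1,518.57.
Total = ¥19,401.67 + ¥145,582.51 + ¥1,518.57 = ¥166,502.75.

¥166,502.75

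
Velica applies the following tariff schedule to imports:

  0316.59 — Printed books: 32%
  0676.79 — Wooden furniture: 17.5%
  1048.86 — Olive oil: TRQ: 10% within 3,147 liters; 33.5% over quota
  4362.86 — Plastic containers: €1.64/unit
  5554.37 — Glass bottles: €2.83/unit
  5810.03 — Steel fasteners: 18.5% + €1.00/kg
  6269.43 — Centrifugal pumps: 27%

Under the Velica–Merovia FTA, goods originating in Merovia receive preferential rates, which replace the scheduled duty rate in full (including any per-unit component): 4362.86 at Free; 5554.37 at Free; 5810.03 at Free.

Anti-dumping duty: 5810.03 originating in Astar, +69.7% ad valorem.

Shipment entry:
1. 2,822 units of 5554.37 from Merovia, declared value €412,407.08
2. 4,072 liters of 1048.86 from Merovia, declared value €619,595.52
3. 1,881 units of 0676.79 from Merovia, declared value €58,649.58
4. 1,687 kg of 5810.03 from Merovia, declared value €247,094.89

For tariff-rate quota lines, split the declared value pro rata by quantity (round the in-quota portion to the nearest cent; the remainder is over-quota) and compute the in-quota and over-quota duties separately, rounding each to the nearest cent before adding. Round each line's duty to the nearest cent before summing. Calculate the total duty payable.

Line 1 (5554.37, Merovia, 2,822 units, €412,407.08):
Base rate for 5554.37 is €2.83/unit.
Origin Merovia qualifies under the Velica–Merovia agreement and 5554.37 is covered: preferential rate Free applies instead.
Duty = €412,407.08 × 0% = €0.00.
Line 2 (1048.86, Merovia, 4,072 liters, €619,595.52):
Code 1048.86 is under a tariff-rate quota (threshold 3,147 liters). In-quota: 3,147 liters at 10%; over-quota: 925 liters at 33.5%.
Pro-rata value split: in-quota = €619,595.52 × 3,147/4,072 = €478,847.52; over-quota = €619,595.52 − €478,847.52 = €140,748.00.
In-quota duty = €478,847.52 × 10% = €47,884.75. Over-quota duty = €140,748.00 × 33.5% = €47,150.58.
Line duty = €47,884.75 + €47,150.58 = €95,035.33.
Line 3 (0676.79, Merovia, 1,881 units, €58,649.58):
Base rate for 0676.79 is 17.5%.
Origin Merovia is the FTA partner but 0676.79 is not on the preference list; base rate stands.
Duty = €58,649.58 × 17.5% = €10,263.68.
Line 4 (5810.03, Merovia, 1,687 kg, €247,094.89):
Base rate for 5810.03 is 18.5% + €1.00/kg.
Origin Merovia qualifies under the Velica–Merovia agreement and 5810.03 is covered: preferential rate Free applies instead.
The additional-duty order on 5810.03 targets Astar, not Merovia; it does not apply.
Duty = €247,094.89 × 0% = €0.00.
Total = €0.00 + €95,035.33 + €10,263.68 + €0.00 = €105,299.01.

€105,299.01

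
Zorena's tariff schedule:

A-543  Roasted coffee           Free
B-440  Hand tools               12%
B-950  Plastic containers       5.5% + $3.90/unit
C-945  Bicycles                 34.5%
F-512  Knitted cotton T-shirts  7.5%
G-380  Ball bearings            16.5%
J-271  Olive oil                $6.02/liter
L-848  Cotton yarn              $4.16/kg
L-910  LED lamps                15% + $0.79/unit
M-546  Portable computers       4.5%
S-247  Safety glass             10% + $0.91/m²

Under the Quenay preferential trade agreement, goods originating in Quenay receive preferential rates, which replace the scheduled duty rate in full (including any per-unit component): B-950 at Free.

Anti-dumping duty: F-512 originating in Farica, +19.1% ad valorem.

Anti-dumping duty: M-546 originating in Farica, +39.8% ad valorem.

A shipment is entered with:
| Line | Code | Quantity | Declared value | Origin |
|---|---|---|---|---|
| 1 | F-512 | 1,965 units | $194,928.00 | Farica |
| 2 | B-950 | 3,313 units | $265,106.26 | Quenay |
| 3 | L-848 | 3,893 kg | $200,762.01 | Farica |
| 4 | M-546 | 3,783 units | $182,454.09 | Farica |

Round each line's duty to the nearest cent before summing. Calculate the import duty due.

Line 1 (F-512, Farica, 1,965 units, $194,928.00):
Base rate for F-512 is 7.5%.
Additional duty on F-512 from Farica: +19.1%. Applied ad valorem rate: 7.5% + 19.1% = 26.6%.
Duty = $194,928.00 × 26.6% = $51,850.85.
Line 2 (B-950, Quenay, 3,313 units, $265,106.26):
Base rate for B-950 is 5.5% + $3.90/unit.
Origin Quenay qualifies under the Zorena–Quenay agreement and B-950 is covered: preferential rate Free applies instead.
Duty = $265,106.26 × 0% = $0.00.
Line 3 (L-848, Farica, 3,893 kg, $200,762.01):
Base rate for L-848 is $4.16/kg.
Duty = 3,893 × $4.16 = $16,194.88.
Line 4 (M-546, Farica, 3,783 units, $182,454.09):
Base rate for M-546 is 4.5%.
Additional duty on M-546 from Farica: +39.8%. Applied ad valorem rate: 4.5% + 39.8% = 44.3%.
Duty = $182,454.09 × 44.3% = $80,827.16.
Total = $51,850.85 + $0.00 + $16,194.88 + $80,827.16 = $148,872.89.

$148,872.89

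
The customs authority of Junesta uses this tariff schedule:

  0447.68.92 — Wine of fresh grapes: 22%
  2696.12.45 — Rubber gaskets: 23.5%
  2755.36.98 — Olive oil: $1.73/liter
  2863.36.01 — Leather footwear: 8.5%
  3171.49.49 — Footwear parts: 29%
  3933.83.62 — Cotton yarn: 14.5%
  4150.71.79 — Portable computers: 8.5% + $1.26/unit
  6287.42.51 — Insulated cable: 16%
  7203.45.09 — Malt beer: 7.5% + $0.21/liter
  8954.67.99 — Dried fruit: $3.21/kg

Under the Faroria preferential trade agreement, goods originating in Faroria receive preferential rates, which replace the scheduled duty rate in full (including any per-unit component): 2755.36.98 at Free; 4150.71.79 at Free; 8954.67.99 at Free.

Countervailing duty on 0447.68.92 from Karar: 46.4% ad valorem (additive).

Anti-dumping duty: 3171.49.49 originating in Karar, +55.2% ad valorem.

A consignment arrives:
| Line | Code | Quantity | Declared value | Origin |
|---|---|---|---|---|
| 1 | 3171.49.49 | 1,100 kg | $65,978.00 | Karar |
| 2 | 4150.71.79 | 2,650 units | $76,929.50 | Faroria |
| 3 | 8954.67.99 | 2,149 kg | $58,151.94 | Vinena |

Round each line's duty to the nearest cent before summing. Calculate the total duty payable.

Line 1 (3171.49.49, Karar, 1,100 kg, $65,978.00):
Base rate for 3171.49.49 is 29%.
Additional duty on 3171.49.49 from Karar: +55.2%. Applied ad valorem rate: 29% + 55.2% = 84.2%.
Duty = $65,978.00 × 84.2% = $55,553.48.
Line 2 (4150.71.79, Faroria, 2,650 units, $76,929.50):
Base rate for 4150.71.79 is 8.5% + $1.26/unit.
Origin Faroria qualifies under the Junesta–Faroria agreement and 4150.71.79 is covered: preferential rate Free applies instead.
Duty = $76,929.50 × 0% = $0.00.
Line 3 (8954.67.99, Vinena, 2,149 kg, $58,151.94):
Base rate for 8954.67.99 is $3.21/kg.
8954.67.99 has an FTA preferential rate, but origin Vinena is not Faroria; base rate stands.
Duty = 2,149 × $3.21 = $6,898.29.
Total = $55,553.48 + $0.00 + $6,898.29 = $62,451.77.

$62,451.77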